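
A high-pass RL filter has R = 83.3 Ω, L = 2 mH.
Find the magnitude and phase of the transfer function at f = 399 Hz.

Step 1 — Angular frequency: ω = 2π·399 = 2507 rad/s.
Step 2 — Transfer function: H(jω) = jωL/(R + jωL).
Step 3 — Numerator jωL = j·5.014; denominator R + jωL = 83.3 + j5.014.
Step 4 — H = 0.00361 + j0.05997.
Step 5 — Magnitude: |H| = 0.06008 (-24.4 dB); phase: φ = 86.6°.

|H| = 0.06008 (-24.4 dB), φ = 86.6°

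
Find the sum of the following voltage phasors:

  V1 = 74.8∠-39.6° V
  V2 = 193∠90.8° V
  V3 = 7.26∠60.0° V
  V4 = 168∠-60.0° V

Step 1 — Convert each phasor to rectangular form:
  V1 = 74.8·(cos(-39.6°) + j·sin(-39.6°)) = 57.63 - j47.68 V
  V2 = 193·(cos(90.8°) + j·sin(90.8°)) = -2.695 + j193 V
  V3 = 7.26·(cos(60.0°) + j·sin(60.0°)) = 3.63 + j6.287 V
  V4 = 168·(cos(-60.0°) + j·sin(-60.0°)) = 84 - j145.5 V
Step 2 — Sum components: V_total = 142.6 + j6.097 V.
Step 3 — Convert to polar: |V_total| = 142.7 V, ∠V_total = 2.4°.

V_total = 142.7∠2.4° V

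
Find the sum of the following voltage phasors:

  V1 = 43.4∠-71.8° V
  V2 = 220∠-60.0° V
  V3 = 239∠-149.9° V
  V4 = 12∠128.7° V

Step 1 — Convert each phasor to rectangular form:
  V1 = 43.4·(cos(-71.8°) + j·sin(-71.8°)) = 13.56 - j41.23 V
  V2 = 220·(cos(-60.0°) + j·sin(-60.0°)) = 110 - j190.5 V
  V3 = 239·(cos(-149.9°) + j·sin(-149.9°)) = -206.8 - j119.9 V
  V4 = 12·(cos(128.7°) + j·sin(128.7°)) = -7.503 + j9.365 V
Step 2 — Sum components: V_total = -90.72 - j342.3 V.
Step 3 — Convert to polar: |V_total| = 354.1 V, ∠V_total = -104.8°.

V_total = 354.1∠-104.8° V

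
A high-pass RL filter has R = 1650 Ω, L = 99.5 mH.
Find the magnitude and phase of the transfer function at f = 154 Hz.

Step 1 — Angular frequency: ω = 2π·154 = 967.6 rad/s.
Step 2 — Transfer function: H(jω) = jωL/(R + jωL).
Step 3 — Numerator jωL = j·96.28; denominator R + jωL = 1650 + j96.28.
Step 4 — H = 0.003393 + j0.05815.
Step 5 — Magnitude: |H| = 0.05825 (-24.7 dB); phase: φ = 86.7°.

|H| = 0.05825 (-24.7 dB), φ = 86.7°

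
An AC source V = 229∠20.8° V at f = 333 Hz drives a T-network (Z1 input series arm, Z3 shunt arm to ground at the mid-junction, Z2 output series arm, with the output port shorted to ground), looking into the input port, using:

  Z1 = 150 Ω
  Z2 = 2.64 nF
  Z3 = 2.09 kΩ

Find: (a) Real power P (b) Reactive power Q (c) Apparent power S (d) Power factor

Step 1 — Angular frequency: ω = 2π·f = 2π·333 = 2092 rad/s.
Step 2 — Component impedances:
  Z1: Z = R = 150 Ω
  Z2: Z = 1/(jωC) = -j/(ω·C) = 0 - j1.81e+05 Ω
  Z3: Z = R = 2090 Ω
Step 3 — With the output port shorted to ground, the output series arm Z2 runs from the junction to ground; the shunt arm Z3 also runs from the junction to ground. They appear in parallel: Z3 || Z2 = 2090 - j24.12 Ω.
Step 4 — Series with input arm Z1: Z_in = Z1 + (Z3 || Z2) = 2240 - j24.12 Ω = 2240∠-0.6° Ω.
Step 5 — Source phasor: V = 229∠20.8° V = 214.1 + j81.32 V.
Step 6 — Current: I = V / Z = 0.09518 + j0.03733 A = 0.1022∠21.4° A.
Step 7 — Complex power: S = V·I* = 23.41 - j0.2522 VA.
Step 8 — Real power: P = Re(S) = 23.41 W.
Step 9 — Reactive power: Q = Im(S) = -0.2522 VAR.
Step 10 — Apparent power: |S| = 23.41 VA.
Step 11 — Power factor: PF = P/|S| = 0.9999 (leading).

(a) P = 23.41 W  (b) Q = -0.2522 VAR  (c) S = 23.41 VA  (d) PF = 0.9999 (leading)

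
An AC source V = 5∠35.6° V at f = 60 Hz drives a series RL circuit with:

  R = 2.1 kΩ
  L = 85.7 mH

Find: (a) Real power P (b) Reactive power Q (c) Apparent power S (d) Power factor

Step 1 — Angular frequency: ω = 2π·f = 2π·60 = 377 rad/s.
Step 2 — Component impedances:
  R: Z = R = 2100 Ω
  L: Z = jωL = j·377·0.0857 = 0 + j32.31 Ω
Step 3 — Series combination: Z_total = R + L = 2100 + j32.31 Ω = 2100∠0.9° Ω.
Step 4 — Source phasor: V = 5∠35.6° V = 4.066 + j2.911 V.
Step 5 — Current: I = V / Z = 0.001957 + j0.001356 A = 0.002381∠34.7° A.
Step 6 — Complex power: S = V·I* = 0.0119 + j0.0001831 VA.
Step 7 — Real power: P = Re(S) = 0.0119 W.
Step 8 — Reactive power: Q = Im(S) = 0.0001831 VAR.
Step 9 — Apparent power: |S| = 0.0119 VA.
Step 10 — Power factor: PF = P/|S| = 0.9999 (lagging).

(a) P = 0.0119 W  (b) Q = 0.0001831 VAR  (c) S = 0.0119 VA  (d) PF = 0.9999 (lagging)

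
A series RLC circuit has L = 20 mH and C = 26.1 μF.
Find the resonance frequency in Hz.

Step 1 — Resonance condition Im(Z)=0 gives ω₀ = 1/√(LC).
Step 2 — ω₀ = 1/√(0.02·2.61e-05) = 1384 rad/s.
Step 3 — f₀ = ω₀/(2π) = 220.3 Hz.

f₀ = 220.3 Hz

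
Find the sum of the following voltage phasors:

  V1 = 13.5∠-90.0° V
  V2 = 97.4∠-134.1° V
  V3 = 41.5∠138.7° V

Step 1 — Convert each phasor to rectangular form:
  V1 = 13.5·(cos(-90.0°) + j·sin(-90.0°)) = 0 - j13.5 V
  V2 = 97.4·(cos(-134.1°) + j·sin(-134.1°)) = -67.78 - j69.95 V
  V3 = 41.5·(cos(138.7°) + j·sin(138.7°)) = -31.18 + j27.39 V
Step 2 — Sum components: V_total = -98.96 - j56.06 V.
Step 3 — Convert to polar: |V_total| = 113.7 V, ∠V_total = -150.5°.

V_total = 113.7∠-150.5° V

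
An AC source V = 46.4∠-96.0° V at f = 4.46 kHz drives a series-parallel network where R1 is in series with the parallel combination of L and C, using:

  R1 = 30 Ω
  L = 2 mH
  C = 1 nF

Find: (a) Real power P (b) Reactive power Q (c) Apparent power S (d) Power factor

Step 1 — Angular frequency: ω = 2π·f = 2π·4460 = 2.802e+04 rad/s.
Step 2 — Component impedances:
  R1: Z = R = 30 Ω
  L: Z = jωL = j·2.802e+04·0.002 = 0 + j56.05 Ω
  C: Z = 1/(jωC) = -j/(ω·C) = 0 - j3.568e+04 Ω
Step 3 — Parallel branch: L || C = 1/(1/L + 1/C) = 0 + j56.13 Ω.
Step 4 — Series with R1: Z_total = R1 + (L || C) = 30 + j56.13 Ω = 63.65∠61.9° Ω.
Step 5 — Source phasor: V = 46.4∠-96.0° V = -4.85 - j46.15 V.
Step 6 — Current: I = V / Z = -0.6753 - j0.2745 A = 0.729∠-157.9° A.
Step 7 — Complex power: S = V·I* = 15.94 + j29.83 VA.
Step 8 — Real power: P = Re(S) = 15.94 W.
Step 9 — Reactive power: Q = Im(S) = 29.83 VAR.
Step 10 — Apparent power: |S| = 33.83 VA.
Step 11 — Power factor: PF = P/|S| = 0.4713 (lagging).

(a) P = 15.94 W  (b) Q = 29.83 VAR  (c) S = 33.83 VA  (d) PF = 0.4713 (lagging)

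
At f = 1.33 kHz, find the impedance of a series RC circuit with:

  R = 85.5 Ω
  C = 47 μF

Step 1 — Angular frequency: ω = 2π·f = 2π·1330 = 8357 rad/s.
Step 2 — Component impedances:
  R: Z = R = 85.5 Ω
  C: Z = 1/(jωC) = -j/(ω·C) = 0 - j2.546 Ω
Step 3 — Series combination: Z_total = R + C = 85.5 - j2.546 Ω = 85.54∠-1.7° Ω.

Z = 85.5 - j2.546 Ω = 85.54∠-1.7° Ω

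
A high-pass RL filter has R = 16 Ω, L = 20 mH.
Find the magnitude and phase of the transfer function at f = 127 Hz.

Step 1 — Angular frequency: ω = 2π·127 = 798 rad/s.
Step 2 — Transfer function: H(jω) = jωL/(R + jωL).
Step 3 — Numerator jωL = j·15.96; denominator R + jωL = 16 + j15.96.
Step 4 — H = 0.4987 + j0.5.
Step 5 — Magnitude: |H| = 0.7062 (-3.0 dB); phase: φ = 45.1°.

|H| = 0.7062 (-3.0 dB), φ = 45.1°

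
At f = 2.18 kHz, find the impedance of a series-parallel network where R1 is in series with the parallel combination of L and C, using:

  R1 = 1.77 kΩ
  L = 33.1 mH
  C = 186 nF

Step 1 — Angular frequency: ω = 2π·f = 2π·2180 = 1.37e+04 rad/s.
Step 2 — Component impedances:
  R1: Z = R = 1770 Ω
  L: Z = jωL = j·1.37e+04·0.0331 = 0 + j453.4 Ω
  C: Z = 1/(jωC) = -j/(ω·C) = 0 - j392.5 Ω
Step 3 — Parallel branch: L || C = 1/(1/L + 1/C) = 0 - j2923 Ω.
Step 4 — Series with R1: Z_total = R1 + (L || C) = 1770 - j2923 Ω = 3418∠-58.8° Ω.

Z = 1770 - j2923 Ω = 3418∠-58.8° Ω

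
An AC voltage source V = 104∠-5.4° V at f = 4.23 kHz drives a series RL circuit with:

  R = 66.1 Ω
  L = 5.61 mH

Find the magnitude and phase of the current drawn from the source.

Step 1 — Angular frequency: ω = 2π·f = 2π·4230 = 2.658e+04 rad/s.
Step 2 — Component impedances:
  R: Z = R = 66.1 Ω
  L: Z = jωL = j·2.658e+04·0.00561 = 0 + j149.1 Ω
Step 3 — Series combination: Z_total = R + L = 66.1 + j149.1 Ω = 163.1∠66.1° Ω.
Step 4 — Source phasor: V = 104∠-5.4° V = 103.5 - j9.787 V.
Step 5 — Ohm's law: I = V / Z_total = (103.5 - j9.787) / (66.1 + j149.1) = 0.2024 - j0.6047 A.
Step 6 — Convert to polar: |I| = 0.6377 A, ∠I = -71.5°.

I = 0.6377∠-71.5° A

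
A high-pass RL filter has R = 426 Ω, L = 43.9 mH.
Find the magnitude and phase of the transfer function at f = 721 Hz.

Step 1 — Angular frequency: ω = 2π·721 = 4530 rad/s.
Step 2 — Transfer function: H(jω) = jωL/(R + jωL).
Step 3 — Numerator jωL = j·198.9; denominator R + jωL = 426 + j198.9.
Step 4 — H = 0.1789 + j0.3833.
Step 5 — Magnitude: |H| = 0.423 (-7.5 dB); phase: φ = 65.0°.

|H| = 0.423 (-7.5 dB), φ = 65.0°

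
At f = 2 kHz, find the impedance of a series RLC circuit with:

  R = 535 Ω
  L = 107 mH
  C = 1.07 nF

Step 1 — Angular frequency: ω = 2π·f = 2π·2000 = 1.257e+04 rad/s.
Step 2 — Component impedances:
  R: Z = R = 535 Ω
  L: Z = jωL = j·1.257e+04·0.107 = 0 + j1345 Ω
  C: Z = 1/(jωC) = -j/(ω·C) = 0 - j7.437e+04 Ω
Step 3 — Series combination: Z_total = R + L + C = 535 - j7.303e+04 Ω = 7.303e+04∠-89.6° Ω.

Z = 535 - j7.303e+04 Ω = 7.303e+04∠-89.6° Ω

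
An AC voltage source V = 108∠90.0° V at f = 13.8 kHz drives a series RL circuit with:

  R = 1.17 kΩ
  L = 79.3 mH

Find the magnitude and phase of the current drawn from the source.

Step 1 — Angular frequency: ω = 2π·f = 2π·1.38e+04 = 8.671e+04 rad/s.
Step 2 — Component impedances:
  R: Z = R = 1170 Ω
  L: Z = jωL = j·8.671e+04·0.0793 = 0 + j6876 Ω
Step 3 — Series combination: Z_total = R + L = 1170 + j6876 Ω = 6975∠80.3° Ω.
Step 4 — Source phasor: V = 108∠90.0° V = 0 + j108 V.
Step 5 — Ohm's law: I = V / Z_total = (0 + j108) / (1170 + j6876) = 0.01526 + j0.002597 A.
Step 6 — Convert to polar: |I| = 0.01548 A, ∠I = 9.7°.

I = 0.01548∠9.7° A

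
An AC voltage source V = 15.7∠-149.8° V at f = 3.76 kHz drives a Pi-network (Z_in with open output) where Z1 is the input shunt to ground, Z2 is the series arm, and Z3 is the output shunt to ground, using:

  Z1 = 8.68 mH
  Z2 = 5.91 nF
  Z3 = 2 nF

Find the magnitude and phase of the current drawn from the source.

Step 1 — Angular frequency: ω = 2π·f = 2π·3760 = 2.362e+04 rad/s.
Step 2 — Component impedances:
  Z1: Z = jωL = j·2.362e+04·0.00868 = 0 + j205.1 Ω
  Z2: Z = 1/(jωC) = -j/(ω·C) = 0 - j7162 Ω
  Z3: Z = 1/(jωC) = -j/(ω·C) = 0 - j2.116e+04 Ω
Step 3 — With open output, the series arm Z2 and the output shunt Z3 appear in series to ground: Z2 + Z3 = 0 - j2.833e+04 Ω.
Step 4 — Parallel with input shunt Z1: Z_in = Z1 || (Z2 + Z3) = 0 + j206.6 Ω = 206.6∠90.0° Ω.
Step 5 — Source phasor: V = 15.7∠-149.8° V = -13.57 - j7.897 V.
Step 6 — Ohm's law: I = V / Z_total = (-13.57 - j7.897) / (0 + j206.6) = -0.03823 + j0.06569 A.
Step 7 — Convert to polar: |I| = 0.07601 A, ∠I = 120.2°.

I = 0.07601∠120.2° A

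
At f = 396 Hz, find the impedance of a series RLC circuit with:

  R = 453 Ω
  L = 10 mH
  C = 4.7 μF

Step 1 — Angular frequency: ω = 2π·f = 2π·396 = 2488 rad/s.
Step 2 — Component impedances:
  R: Z = R = 453 Ω
  L: Z = jωL = j·2488·0.01 = 0 + j24.88 Ω
  C: Z = 1/(jωC) = -j/(ω·C) = 0 - j85.51 Ω
Step 3 — Series combination: Z_total = R + L + C = 453 - j60.63 Ω = 457∠-7.6° Ω.

Z = 453 - j60.63 Ω = 457∠-7.6° Ω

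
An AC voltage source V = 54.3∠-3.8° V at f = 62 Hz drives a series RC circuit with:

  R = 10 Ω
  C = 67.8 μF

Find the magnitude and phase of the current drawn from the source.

Step 1 — Angular frequency: ω = 2π·f = 2π·62 = 389.6 rad/s.
Step 2 — Component impedances:
  R: Z = R = 10 Ω
  C: Z = 1/(jωC) = -j/(ω·C) = 0 - j37.86 Ω
Step 3 — Series combination: Z_total = R + C = 10 - j37.86 Ω = 39.16∠-75.2° Ω.
Step 4 — Source phasor: V = 54.3∠-3.8° V = 54.18 - j3.599 V.
Step 5 — Ohm's law: I = V / Z_total = (54.18 - j3.599) / (10 - j37.86) = 0.4422 + j1.314 A.
Step 6 — Convert to polar: |I| = 1.387 A, ∠I = 71.4°.

I = 1.387∠71.4° A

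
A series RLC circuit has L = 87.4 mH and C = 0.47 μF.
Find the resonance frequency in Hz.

Step 1 — Resonance condition Im(Z)=0 gives ω₀ = 1/√(LC).
Step 2 — ω₀ = 1/√(0.0874·4.7e-07) = 4934 rad/s.
Step 3 — f₀ = ω₀/(2π) = 785.3 Hz.

f₀ = 785.3 Hz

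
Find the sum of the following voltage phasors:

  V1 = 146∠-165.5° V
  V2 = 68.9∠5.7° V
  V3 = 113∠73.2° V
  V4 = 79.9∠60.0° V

Step 1 — Convert each phasor to rectangular form:
  V1 = 146·(cos(-165.5°) + j·sin(-165.5°)) = -141.3 - j36.56 V
  V2 = 68.9·(cos(5.7°) + j·sin(5.7°)) = 68.56 + j6.843 V
  V3 = 113·(cos(73.2°) + j·sin(73.2°)) = 32.66 + j108.2 V
  V4 = 79.9·(cos(60.0°) + j·sin(60.0°)) = 39.95 + j69.2 V
Step 2 — Sum components: V_total = -0.1796 + j147.7 V.
Step 3 — Convert to polar: |V_total| = 147.7 V, ∠V_total = 90.1°.

V_total = 147.7∠90.1° V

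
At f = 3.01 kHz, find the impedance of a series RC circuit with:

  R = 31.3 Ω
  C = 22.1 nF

Step 1 — Angular frequency: ω = 2π·f = 2π·3010 = 1.891e+04 rad/s.
Step 2 — Component impedances:
  R: Z = R = 31.3 Ω
  C: Z = 1/(jωC) = -j/(ω·C) = 0 - j2393 Ω
Step 3 — Series combination: Z_total = R + C = 31.3 - j2393 Ω = 2393∠-89.3° Ω.

Z = 31.3 - j2393 Ω = 2393∠-89.3° Ω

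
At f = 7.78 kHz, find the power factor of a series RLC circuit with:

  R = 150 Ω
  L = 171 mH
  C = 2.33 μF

Step 1 — Angular frequency: ω = 2π·f = 2π·7780 = 4.888e+04 rad/s.
Step 2 — Component impedances:
  R: Z = R = 150 Ω
  L: Z = jωL = j·4.888e+04·0.171 = 0 + j8359 Ω
  C: Z = 1/(jωC) = -j/(ω·C) = 0 - j8.78 Ω
Step 3 — Series combination: Z_total = R + L + C = 150 + j8350 Ω = 8352∠89.0° Ω.
Step 4 — Power factor: PF = cos(φ) = Re(Z)/|Z| = 150/8352 = 0.01796.
Step 5 — Type: Im(Z) = 8350 ⇒ lagging (phase φ = 89.0°).

PF = 0.01796 (lagging, φ = 89.0°)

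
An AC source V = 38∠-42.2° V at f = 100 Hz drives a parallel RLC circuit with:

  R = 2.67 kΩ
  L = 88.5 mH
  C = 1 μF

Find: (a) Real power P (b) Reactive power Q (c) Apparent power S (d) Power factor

Step 1 — Angular frequency: ω = 2π·f = 2π·100 = 628.3 rad/s.
Step 2 — Component impedances:
  R: Z = R = 2670 Ω
  L: Z = jωL = j·628.3·0.0885 = 0 + j55.61 Ω
  C: Z = 1/(jωC) = -j/(ω·C) = 0 - j1592 Ω
Step 3 — Parallel combination: 1/Z_total = 1/R + 1/L + 1/C; Z_total = 1.243 + j57.59 Ω = 57.61∠88.8° Ω.
Step 4 — Source phasor: V = 38∠-42.2° V = 28.15 - j25.53 V.
Step 5 — Current: I = V / Z = -0.4325 - j0.4981 A = 0.6597∠-131.0° A.
Step 6 — Complex power: S = V·I* = 0.5408 + j25.06 VA.
Step 7 — Real power: P = Re(S) = 0.5408 W.
Step 8 — Reactive power: Q = Im(S) = 25.06 VAR.
Step 9 — Apparent power: |S| = 25.07 VA.
Step 10 — Power factor: PF = P/|S| = 0.02158 (lagging).

(a) P = 0.5408 W  (b) Q = 25.06 VAR  (c) S = 25.07 VA  (d) PF = 0.02158 (lagging)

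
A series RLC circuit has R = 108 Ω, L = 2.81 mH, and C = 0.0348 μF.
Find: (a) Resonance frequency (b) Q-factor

Step 1 — Resonance condition Im(Z)=0 gives ω₀ = 1/√(LC).
Step 2 — ω₀ = 1/√(0.00281·3.48e-08) = 1.011e+05 rad/s.
Step 3 — f₀ = ω₀/(2π) = 1.609e+04 Hz.
Step 4 — Series Q: Q = ω₀L/R = 1.011e+05·0.00281/108 = 2.631.

(a) f₀ = 1.609e+04 Hz  (b) Q = 2.631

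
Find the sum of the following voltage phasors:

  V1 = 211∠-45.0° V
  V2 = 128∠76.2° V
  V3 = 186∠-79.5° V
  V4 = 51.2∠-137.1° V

Step 1 — Convert each phasor to rectangular form:
  V1 = 211·(cos(-45.0°) + j·sin(-45.0°)) = 149.2 - j149.2 V
  V2 = 128·(cos(76.2°) + j·sin(76.2°)) = 30.53 + j124.3 V
  V3 = 186·(cos(-79.5°) + j·sin(-79.5°)) = 33.9 - j182.9 V
  V4 = 51.2·(cos(-137.1°) + j·sin(-137.1°)) = -37.51 - j34.85 V
Step 2 — Sum components: V_total = 176.1 - j242.6 V.
Step 3 — Convert to polar: |V_total| = 299.8 V, ∠V_total = -54.0°.

V_total = 299.8∠-54.0° V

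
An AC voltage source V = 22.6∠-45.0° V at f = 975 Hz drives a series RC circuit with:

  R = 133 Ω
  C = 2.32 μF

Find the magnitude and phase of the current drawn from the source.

Step 1 — Angular frequency: ω = 2π·f = 2π·975 = 6126 rad/s.
Step 2 — Component impedances:
  R: Z = R = 133 Ω
  C: Z = 1/(jωC) = -j/(ω·C) = 0 - j70.36 Ω
Step 3 — Series combination: Z_total = R + C = 133 - j70.36 Ω = 150.5∠-27.9° Ω.
Step 4 — Source phasor: V = 22.6∠-45.0° V = 15.98 - j15.98 V.
Step 5 — Ohm's law: I = V / Z_total = (15.98 - j15.98) / (133 - j70.36) = 0.1435 - j0.04422 A.
Step 6 — Convert to polar: |I| = 0.1502 A, ∠I = -17.1°.

I = 0.1502∠-17.1° A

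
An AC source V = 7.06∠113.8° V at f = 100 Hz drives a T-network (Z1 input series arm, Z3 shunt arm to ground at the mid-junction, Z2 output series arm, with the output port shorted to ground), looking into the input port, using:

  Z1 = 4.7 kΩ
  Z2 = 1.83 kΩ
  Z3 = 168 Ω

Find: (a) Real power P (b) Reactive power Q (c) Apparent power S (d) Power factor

Step 1 — Angular frequency: ω = 2π·f = 2π·100 = 628.3 rad/s.
Step 2 — Component impedances:
  Z1: Z = R = 4700 Ω
  Z2: Z = R = 1830 Ω
  Z3: Z = R = 168 Ω
Step 3 — With the output port shorted to ground, the output series arm Z2 runs from the junction to ground; the shunt arm Z3 also runs from the junction to ground. They appear in parallel: Z3 || Z2 = 153.9 Ω.
Step 4 — Series with input arm Z1: Z_in = Z1 + (Z3 || Z2) = 4854 Ω = 4854∠0.0° Ω.
Step 5 — Source phasor: V = 7.06∠113.8° V = -2.849 + j6.46 V.
Step 6 — Current: I = V / Z = -0.000587 + j0.001331 A = 0.001455∠113.8° A.
Step 7 — Complex power: S = V·I* = 0.01027 VA.
Step 8 — Real power: P = Re(S) = 0.01027 W.
Step 9 — Reactive power: Q = Im(S) = 0 VAR.
Step 10 — Apparent power: |S| = 0.01027 VA.
Step 11 — Power factor: PF = P/|S| = 1 (unity).

(a) P = 0.01027 W  (b) Q = 0 VAR  (c) S = 0.01027 VA  (d) PF = 1 (unity)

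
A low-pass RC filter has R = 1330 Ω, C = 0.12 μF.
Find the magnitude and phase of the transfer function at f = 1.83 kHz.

Step 1 — Angular frequency: ω = 2π·1830 = 1.15e+04 rad/s.
Step 2 — Transfer function: H(jω) = 1/(1 + jωRC).
Step 3 — Denominator: 1 + jωRC = 1 + j·1.15e+04·1330·1.2e-07 = 1 + j1.835.
Step 4 — H = 0.229 - j0.4202.
Step 5 — Magnitude: |H| = 0.4785 (-6.4 dB); phase: φ = -61.4°.

|H| = 0.4785 (-6.4 dB), φ = -61.4°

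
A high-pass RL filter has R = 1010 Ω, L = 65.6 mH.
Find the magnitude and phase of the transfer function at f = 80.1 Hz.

Step 1 — Angular frequency: ω = 2π·80.1 = 503.3 rad/s.
Step 2 — Transfer function: H(jω) = jωL/(R + jωL).
Step 3 — Numerator jωL = j·33.02; denominator R + jωL = 1010 + j33.02.
Step 4 — H = 0.001067 + j0.03265.
Step 5 — Magnitude: |H| = 0.03267 (-29.7 dB); phase: φ = 88.1°.

|H| = 0.03267 (-29.7 dB), φ = 88.1°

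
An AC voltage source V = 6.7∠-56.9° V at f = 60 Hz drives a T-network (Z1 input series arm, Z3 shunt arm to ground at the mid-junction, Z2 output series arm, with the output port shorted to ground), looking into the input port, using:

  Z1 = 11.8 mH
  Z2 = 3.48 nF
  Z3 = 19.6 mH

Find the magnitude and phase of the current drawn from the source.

Step 1 — Angular frequency: ω = 2π·f = 2π·60 = 377 rad/s.
Step 2 — Component impedances:
  Z1: Z = jωL = j·377·0.0118 = 0 + j4.448 Ω
  Z2: Z = 1/(jωC) = -j/(ω·C) = 0 - j7.622e+05 Ω
  Z3: Z = jωL = j·377·0.0196 = 0 + j7.389 Ω
Step 3 — With the output port shorted to ground, the output series arm Z2 runs from the junction to ground; the shunt arm Z3 also runs from the junction to ground. They appear in parallel: Z3 || Z2 = 0 + j7.389 Ω.
Step 4 — Series with input arm Z1: Z_in = Z1 + (Z3 || Z2) = 0 + j11.84 Ω = 11.84∠90.0° Ω.
Step 5 — Source phasor: V = 6.7∠-56.9° V = 3.659 - j5.613 V.
Step 6 — Ohm's law: I = V / Z_total = (3.659 - j5.613) / (0 + j11.84) = -0.4741 - j0.3091 A.
Step 7 — Convert to polar: |I| = 0.566 A, ∠I = -146.9°.

I = 0.566∠-146.9° A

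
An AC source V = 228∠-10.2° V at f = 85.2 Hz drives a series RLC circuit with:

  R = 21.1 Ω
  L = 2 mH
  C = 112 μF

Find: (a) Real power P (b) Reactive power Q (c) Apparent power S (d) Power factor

Step 1 — Angular frequency: ω = 2π·f = 2π·85.2 = 535.3 rad/s.
Step 2 — Component impedances:
  R: Z = R = 21.1 Ω
  L: Z = jωL = j·535.3·0.002 = 0 + j1.071 Ω
  C: Z = 1/(jωC) = -j/(ω·C) = 0 - j16.68 Ω
Step 3 — Series combination: Z_total = R + L + C = 21.1 - j15.61 Ω = 26.25∠-36.5° Ω.
Step 4 — Source phasor: V = 228∠-10.2° V = 224.4 - j40.38 V.
Step 5 — Current: I = V / Z = 7.789 + j3.848 A = 8.687∠26.3° A.
Step 6 — Complex power: S = V·I* = 1592 - j1178 VA.
Step 7 — Real power: P = Re(S) = 1592 W.
Step 8 — Reactive power: Q = Im(S) = -1178 VAR.
Step 9 — Apparent power: |S| = 1981 VA.
Step 10 — Power factor: PF = P/|S| = 0.804 (leading).

(a) P = 1592 W  (b) Q = -1178 VAR  (c) S = 1981 VA  (d) PF = 0.804 (leading)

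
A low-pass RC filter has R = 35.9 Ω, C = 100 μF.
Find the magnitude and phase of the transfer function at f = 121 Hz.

Step 1 — Angular frequency: ω = 2π·121 = 760.3 rad/s.
Step 2 — Transfer function: H(jω) = 1/(1 + jωRC).
Step 3 — Denominator: 1 + jωRC = 1 + j·760.3·35.9·0.0001 = 1 + j2.729.
Step 4 — H = 0.1184 - j0.323.
Step 5 — Magnitude: |H| = 0.344 (-9.3 dB); phase: φ = -69.9°.

|H| = 0.344 (-9.3 dB), φ = -69.9°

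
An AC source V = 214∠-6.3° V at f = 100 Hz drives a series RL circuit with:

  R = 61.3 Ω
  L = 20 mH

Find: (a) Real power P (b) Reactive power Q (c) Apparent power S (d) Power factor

Step 1 — Angular frequency: ω = 2π·f = 2π·100 = 628.3 rad/s.
Step 2 — Component impedances:
  R: Z = R = 61.3 Ω
  L: Z = jωL = j·628.3·0.02 = 0 + j12.57 Ω
Step 3 — Series combination: Z_total = R + L = 61.3 + j12.57 Ω = 62.57∠11.6° Ω.
Step 4 — Source phasor: V = 214∠-6.3° V = 212.7 - j23.48 V.
Step 5 — Current: I = V / Z = 3.255 - j1.05 A = 3.42∠-17.9° A.
Step 6 — Complex power: S = V·I* = 717 + j147 VA.
Step 7 — Real power: P = Re(S) = 717 W.
Step 8 — Reactive power: Q = Im(S) = 147 VAR.
Step 9 — Apparent power: |S| = 731.9 VA.
Step 10 — Power factor: PF = P/|S| = 0.9796 (lagging).

(a) P = 717 W  (b) Q = 147 VAR  (c) S = 731.9 VA  (d) PF = 0.9796 (lagging)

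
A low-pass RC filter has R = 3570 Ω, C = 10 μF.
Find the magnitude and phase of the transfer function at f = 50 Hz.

Step 1 — Angular frequency: ω = 2π·50 = 314.2 rad/s.
Step 2 — Transfer function: H(jω) = 1/(1 + jωRC).
Step 3 — Denominator: 1 + jωRC = 1 + j·314.2·3570·1e-05 = 1 + j11.22.
Step 4 — H = 0.007887 - j0.08846.
Step 5 — Magnitude: |H| = 0.08881 (-21.0 dB); phase: φ = -84.9°.

|H| = 0.08881 (-21.0 dB), φ = -84.9°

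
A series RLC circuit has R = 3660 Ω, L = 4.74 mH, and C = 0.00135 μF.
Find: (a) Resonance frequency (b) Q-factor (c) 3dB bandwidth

Step 1 — Resonance: ω₀ = 1/√(LC) = 1/√(0.00474·1.35e-09) = 3.953e+05 rad/s.
Step 2 — f₀ = ω₀/(2π) = 6.292e+04 Hz.
Step 3 — Series Q: Q = ω₀L/R = 3.953e+05·0.00474/3660 = 0.512.
Step 4 — Bandwidth: Δω = ω₀/Q = 7.722e+05 rad/s; BW = Δω/(2π) = 1.229e+05 Hz.

(a) f₀ = 6.292e+04 Hz  (b) Q = 0.512  (c) BW = 1.229e+05 Hz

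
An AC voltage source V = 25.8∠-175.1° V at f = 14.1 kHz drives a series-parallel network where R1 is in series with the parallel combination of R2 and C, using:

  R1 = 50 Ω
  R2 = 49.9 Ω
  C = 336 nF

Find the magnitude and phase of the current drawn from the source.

Step 1 — Angular frequency: ω = 2π·f = 2π·1.41e+04 = 8.859e+04 rad/s.
Step 2 — Component impedances:
  R1: Z = R = 50 Ω
  R2: Z = R = 49.9 Ω
  C: Z = 1/(jωC) = -j/(ω·C) = 0 - j33.59 Ω
Step 3 — Parallel branch: R2 || C = 1/(1/R2 + 1/C) = 15.56 - j23.12 Ω.
Step 4 — Series with R1: Z_total = R1 + (R2 || C) = 65.56 - j23.12 Ω = 69.52∠-19.4° Ω.
Step 5 — Source phasor: V = 25.8∠-175.1° V = -25.71 - j2.204 V.
Step 6 — Ohm's law: I = V / Z_total = (-25.71 - j2.204) / (65.56 - j23.12) = -0.3382 - j0.1529 A.
Step 7 — Convert to polar: |I| = 0.3711 A, ∠I = -155.7°.

I = 0.3711∠-155.7° A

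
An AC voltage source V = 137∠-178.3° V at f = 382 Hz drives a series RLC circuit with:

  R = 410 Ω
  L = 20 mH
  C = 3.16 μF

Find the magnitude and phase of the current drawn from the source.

Step 1 — Angular frequency: ω = 2π·f = 2π·382 = 2400 rad/s.
Step 2 — Component impedances:
  R: Z = R = 410 Ω
  L: Z = jωL = j·2400·0.02 = 0 + j48 Ω
  C: Z = 1/(jωC) = -j/(ω·C) = 0 - j131.8 Ω
Step 3 — Series combination: Z_total = R + L + C = 410 - j83.84 Ω = 418.5∠-11.6° Ω.
Step 4 — Source phasor: V = 137∠-178.3° V = -136.9 - j4.064 V.
Step 5 — Ohm's law: I = V / Z_total = (-136.9 - j4.064) / (410 - j83.84) = -0.3186 - j0.07507 A.
Step 6 — Convert to polar: |I| = 0.3274 A, ∠I = -166.7°.

I = 0.3274∠-166.7° A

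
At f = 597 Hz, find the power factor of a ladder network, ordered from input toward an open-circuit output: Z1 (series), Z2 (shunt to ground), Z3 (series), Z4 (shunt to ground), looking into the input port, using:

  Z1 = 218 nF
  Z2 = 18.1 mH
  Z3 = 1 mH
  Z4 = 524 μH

Step 1 — Angular frequency: ω = 2π·f = 2π·597 = 3751 rad/s.
Step 2 — Component impedances:
  Z1: Z = 1/(jωC) = -j/(ω·C) = 0 - j1223 Ω
  Z2: Z = jωL = j·3751·0.0181 = 0 + j67.89 Ω
  Z3: Z = jωL = j·3751·0.001 = 0 + j3.751 Ω
  Z4: Z = jωL = j·3751·0.000524 = 0 + j1.966 Ω
Step 3 — Ladder network (open output): work backward from the far end, alternating series and parallel combinations. Z_in = 0 - j1218 Ω = 1218∠-90.0° Ω.
Step 4 — Power factor: PF = cos(φ) = Re(Z)/|Z| = 0/1218 = 0.
Step 5 — Type: Im(Z) = -1218 ⇒ leading (phase φ = -90.0°).

PF = 0 (leading, φ = -90.0°)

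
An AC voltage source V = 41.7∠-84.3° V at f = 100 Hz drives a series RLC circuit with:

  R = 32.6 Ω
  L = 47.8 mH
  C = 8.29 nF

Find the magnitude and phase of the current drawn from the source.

Step 1 — Angular frequency: ω = 2π·f = 2π·100 = 628.3 rad/s.
Step 2 — Component impedances:
  R: Z = R = 32.6 Ω
  L: Z = jωL = j·628.3·0.0478 = 0 + j30.03 Ω
  C: Z = 1/(jωC) = -j/(ω·C) = 0 - j1.92e+05 Ω
Step 3 — Series combination: Z_total = R + L + C = 32.6 - j1.92e+05 Ω = 1.92e+05∠-90.0° Ω.
Step 4 — Source phasor: V = 41.7∠-84.3° V = 4.142 - j41.49 V.
Step 5 — Ohm's law: I = V / Z_total = (4.142 - j41.49) / (32.6 - j1.92e+05) = 0.0002162 + j2.154e-05 A.
Step 6 — Convert to polar: |I| = 0.0002172 A, ∠I = 5.7°.

I = 0.0002172∠5.7° A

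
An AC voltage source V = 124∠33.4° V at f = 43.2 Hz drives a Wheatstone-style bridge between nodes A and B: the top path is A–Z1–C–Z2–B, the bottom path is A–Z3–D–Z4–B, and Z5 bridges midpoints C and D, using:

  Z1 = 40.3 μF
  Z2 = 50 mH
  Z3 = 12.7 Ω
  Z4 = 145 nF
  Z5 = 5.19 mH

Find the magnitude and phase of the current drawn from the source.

Step 1 — Angular frequency: ω = 2π·f = 2π·43.2 = 271.4 rad/s.
Step 2 — Component impedances:
  Z1: Z = 1/(jωC) = -j/(ω·C) = 0 - j91.42 Ω
  Z2: Z = jωL = j·271.4·0.05 = 0 + j13.57 Ω
  Z3: Z = R = 12.7 Ω
  Z4: Z = 1/(jωC) = -j/(ω·C) = 0 - j2.541e+04 Ω
  Z5: Z = jωL = j·271.4·0.00519 = 0 + j1.409 Ω
Step 3 — Bridge requires nodal analysis (the Z5 bridge couples midpoints C and D, so the two paths cannot be reduced to a simple series/parallel combination). Setting node B to ground and injecting 1 A at node A, the 3-node admittance system at A, C, D solves to V_A = Z_AB = 12.85 + j13.2 Ω = 18.42∠45.8° Ω.
Step 4 — Source phasor: V = 124∠33.4° V = 103.5 + j68.26 V.
Step 5 — Ohm's law: I = V / Z_total = (103.5 + j68.26) / (12.85 + j13.2) = 6.576 - j1.443 A.
Step 6 — Convert to polar: |I| = 6.733 A, ∠I = -12.4°.

I = 6.733∠-12.4° A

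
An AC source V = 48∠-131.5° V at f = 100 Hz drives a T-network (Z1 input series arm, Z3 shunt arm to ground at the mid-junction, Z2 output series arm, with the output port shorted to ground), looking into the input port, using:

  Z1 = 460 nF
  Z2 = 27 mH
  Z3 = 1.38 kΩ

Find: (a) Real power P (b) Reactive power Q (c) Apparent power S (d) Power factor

Step 1 — Angular frequency: ω = 2π·f = 2π·100 = 628.3 rad/s.
Step 2 — Component impedances:
  Z1: Z = 1/(jωC) = -j/(ω·C) = 0 - j3460 Ω
  Z2: Z = jωL = j·628.3·0.027 = 0 + j16.96 Ω
  Z3: Z = R = 1380 Ω
Step 3 — With the output port shorted to ground, the output series arm Z2 runs from the junction to ground; the shunt arm Z3 also runs from the junction to ground. They appear in parallel: Z3 || Z2 = 0.2085 + j16.96 Ω.
Step 4 — Series with input arm Z1: Z_in = Z1 + (Z3 || Z2) = 0.2085 - j3443 Ω = 3443∠-90.0° Ω.
Step 5 — Source phasor: V = 48∠-131.5° V = -31.81 - j35.95 V.
Step 6 — Current: I = V / Z = 0.01044 - j0.009239 A = 0.01394∠-41.5° A.
Step 7 — Complex power: S = V·I* = 4.053e-05 - j0.6692 VA.
Step 8 — Real power: P = Re(S) = 4.053e-05 W.
Step 9 — Reactive power: Q = Im(S) = -0.6692 VAR.
Step 10 — Apparent power: |S| = 0.6692 VA.
Step 11 — Power factor: PF = P/|S| = 6.056e-05 (leading).

(a) P = 4.053e-05 W  (b) Q = -0.6692 VAR  (c) S = 0.6692 VA  (d) PF = 6.056e-05 (leading)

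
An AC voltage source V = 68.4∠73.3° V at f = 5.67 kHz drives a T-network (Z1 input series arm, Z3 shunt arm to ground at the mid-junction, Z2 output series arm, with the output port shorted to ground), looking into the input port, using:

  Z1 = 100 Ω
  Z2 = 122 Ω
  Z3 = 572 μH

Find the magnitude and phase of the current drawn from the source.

Step 1 — Angular frequency: ω = 2π·f = 2π·5670 = 3.563e+04 rad/s.
Step 2 — Component impedances:
  Z1: Z = R = 100 Ω
  Z2: Z = R = 122 Ω
  Z3: Z = jωL = j·3.563e+04·0.000572 = 0 + j20.38 Ω
Step 3 — With the output port shorted to ground, the output series arm Z2 runs from the junction to ground; the shunt arm Z3 also runs from the junction to ground. They appear in parallel: Z3 || Z2 = 3.311 + j19.82 Ω.
Step 4 — Series with input arm Z1: Z_in = Z1 + (Z3 || Z2) = 103.3 + j19.82 Ω = 105.2∠10.9° Ω.
Step 5 — Source phasor: V = 68.4∠73.3° V = 19.66 + j65.52 V.
Step 6 — Ohm's law: I = V / Z_total = (19.66 + j65.52) / (103.3 + j19.82) = 0.3009 + j0.5764 A.
Step 7 — Convert to polar: |I| = 0.6502 A, ∠I = 62.4°.

I = 0.6502∠62.4° A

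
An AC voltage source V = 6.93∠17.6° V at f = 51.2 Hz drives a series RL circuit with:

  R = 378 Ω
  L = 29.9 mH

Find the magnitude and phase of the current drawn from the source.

Step 1 — Angular frequency: ω = 2π·f = 2π·51.2 = 321.7 rad/s.
Step 2 — Component impedances:
  R: Z = R = 378 Ω
  L: Z = jωL = j·321.7·0.0299 = 0 + j9.619 Ω
Step 3 — Series combination: Z_total = R + L = 378 + j9.619 Ω = 378.1∠1.5° Ω.
Step 4 — Source phasor: V = 6.93∠17.6° V = 6.606 + j2.095 V.
Step 5 — Ohm's law: I = V / Z_total = (6.606 + j2.095) / (378 + j9.619) = 0.0176 + j0.005095 A.
Step 6 — Convert to polar: |I| = 0.01833 A, ∠I = 16.1°.

I = 0.01833∠16.1° A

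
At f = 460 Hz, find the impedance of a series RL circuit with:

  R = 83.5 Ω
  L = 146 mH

Step 1 — Angular frequency: ω = 2π·f = 2π·460 = 2890 rad/s.
Step 2 — Component impedances:
  R: Z = R = 83.5 Ω
  L: Z = jωL = j·2890·0.146 = 0 + j422 Ω
Step 3 — Series combination: Z_total = R + L = 83.5 + j422 Ω = 430.2∠78.8° Ω.

Z = 83.5 + j422 Ω = 430.2∠78.8° Ω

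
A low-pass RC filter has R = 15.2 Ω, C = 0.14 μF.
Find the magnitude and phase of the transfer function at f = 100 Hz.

Step 1 — Angular frequency: ω = 2π·100 = 628.3 rad/s.
Step 2 — Transfer function: H(jω) = 1/(1 + jωRC).
Step 3 — Denominator: 1 + jωRC = 1 + j·628.3·15.2·1.4e-07 = 1 + j0.001337.
Step 4 — H = 1 - j0.001337.
Step 5 — Magnitude: |H| = 1 (-0.0 dB); phase: φ = -0.1°.

|H| = 1 (-0.0 dB), φ = -0.1°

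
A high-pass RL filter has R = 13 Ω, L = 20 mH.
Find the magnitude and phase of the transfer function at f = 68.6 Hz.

Step 1 — Angular frequency: ω = 2π·68.6 = 431 rad/s.
Step 2 — Transfer function: H(jω) = jωL/(R + jωL).
Step 3 — Numerator jωL = j·8.621; denominator R + jωL = 13 + j8.621.
Step 4 — H = 0.3054 + j0.4606.
Step 5 — Magnitude: |H| = 0.5527 (-5.2 dB); phase: φ = 56.5°.

|H| = 0.5527 (-5.2 dB), φ = 56.5°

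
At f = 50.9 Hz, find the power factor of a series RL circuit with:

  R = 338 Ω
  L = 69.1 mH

Step 1 — Angular frequency: ω = 2π·f = 2π·50.9 = 319.8 rad/s.
Step 2 — Component impedances:
  R: Z = R = 338 Ω
  L: Z = jωL = j·319.8·0.0691 = 0 + j22.1 Ω
Step 3 — Series combination: Z_total = R + L = 338 + j22.1 Ω = 338.7∠3.7° Ω.
Step 4 — Power factor: PF = cos(φ) = Re(Z)/|Z| = 338/338.7 = 0.9979.
Step 5 — Type: Im(Z) = 22.1 ⇒ lagging (phase φ = 3.7°).

PF = 0.9979 (lagging, φ = 3.7°)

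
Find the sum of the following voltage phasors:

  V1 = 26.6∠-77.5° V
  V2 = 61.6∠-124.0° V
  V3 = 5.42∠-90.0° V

Step 1 — Convert each phasor to rectangular form:
  V1 = 26.6·(cos(-77.5°) + j·sin(-77.5°)) = 5.757 - j25.97 V
  V2 = 61.6·(cos(-124.0°) + j·sin(-124.0°)) = -34.45 - j51.07 V
  V3 = 5.42·(cos(-90.0°) + j·sin(-90.0°)) = 0 - j5.42 V
Step 2 — Sum components: V_total = -28.69 - j82.46 V.
Step 3 — Convert to polar: |V_total| = 87.31 V, ∠V_total = -109.2°.

V_total = 87.31∠-109.2° V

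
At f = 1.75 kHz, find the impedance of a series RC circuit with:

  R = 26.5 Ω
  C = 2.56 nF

Step 1 — Angular frequency: ω = 2π·f = 2π·1750 = 1.1e+04 rad/s.
Step 2 — Component impedances:
  R: Z = R = 26.5 Ω
  C: Z = 1/(jωC) = -j/(ω·C) = 0 - j3.553e+04 Ω
Step 3 — Series combination: Z_total = R + C = 26.5 - j3.553e+04 Ω = 3.553e+04∠-90.0° Ω.

Z = 26.5 - j3.553e+04 Ω = 3.553e+04∠-90.0° Ω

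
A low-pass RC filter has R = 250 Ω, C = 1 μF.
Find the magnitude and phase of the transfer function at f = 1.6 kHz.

Step 1 — Angular frequency: ω = 2π·1600 = 1.005e+04 rad/s.
Step 2 — Transfer function: H(jω) = 1/(1 + jωRC).
Step 3 — Denominator: 1 + jωRC = 1 + j·1.005e+04·250·1e-06 = 1 + j2.513.
Step 4 — H = 0.1367 - j0.3435.
Step 5 — Magnitude: |H| = 0.3697 (-8.6 dB); phase: φ = -68.3°.

|H| = 0.3697 (-8.6 dB), φ = -68.3°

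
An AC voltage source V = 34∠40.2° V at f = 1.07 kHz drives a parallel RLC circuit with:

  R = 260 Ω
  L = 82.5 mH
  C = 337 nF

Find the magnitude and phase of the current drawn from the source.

Step 1 — Angular frequency: ω = 2π·f = 2π·1070 = 6723 rad/s.
Step 2 — Component impedances:
  R: Z = R = 260 Ω
  L: Z = jωL = j·6723·0.0825 = 0 + j554.6 Ω
  C: Z = 1/(jωC) = -j/(ω·C) = 0 - j441.4 Ω
Step 3 — Parallel combination: 1/Z_total = 1/R + 1/L + 1/C; Z_total = 256.3 - j30.83 Ω = 258.1∠-6.9° Ω.
Step 4 — Source phasor: V = 34∠40.2° V = 25.97 + j21.95 V.
Step 5 — Ohm's law: I = V / Z_total = (25.97 + j21.95) / (256.3 - j30.83) = 0.08973 + j0.09642 A.
Step 6 — Convert to polar: |I| = 0.1317 A, ∠I = 47.1°.

I = 0.1317∠47.1° A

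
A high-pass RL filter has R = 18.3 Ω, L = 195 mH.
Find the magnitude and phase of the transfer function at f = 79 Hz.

Step 1 — Angular frequency: ω = 2π·79 = 496.4 rad/s.
Step 2 — Transfer function: H(jω) = jωL/(R + jωL).
Step 3 — Numerator jωL = j·96.79; denominator R + jωL = 18.3 + j96.79.
Step 4 — H = 0.9655 + j0.1825.
Step 5 — Magnitude: |H| = 0.9826 (-0.2 dB); phase: φ = 10.7°.

|H| = 0.9826 (-0.2 dB), φ = 10.7°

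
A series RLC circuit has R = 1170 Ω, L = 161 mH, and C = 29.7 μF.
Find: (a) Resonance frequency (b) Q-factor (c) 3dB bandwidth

Step 1 — Resonance: ω₀ = 1/√(LC) = 1/√(0.161·2.97e-05) = 457.3 rad/s.
Step 2 — f₀ = ω₀/(2π) = 72.78 Hz.
Step 3 — Series Q: Q = ω₀L/R = 457.3·0.161/1170 = 0.06293.
Step 4 — Bandwidth: Δω = ω₀/Q = 7267 rad/s; BW = Δω/(2π) = 1157 Hz.

(a) f₀ = 72.78 Hz  (b) Q = 0.06293  (c) BW = 1157 Hz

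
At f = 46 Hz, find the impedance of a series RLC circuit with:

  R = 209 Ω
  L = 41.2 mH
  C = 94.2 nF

Step 1 — Angular frequency: ω = 2π·f = 2π·46 = 289 rad/s.
Step 2 — Component impedances:
  R: Z = R = 209 Ω
  L: Z = jωL = j·289·0.0412 = 0 + j11.91 Ω
  C: Z = 1/(jωC) = -j/(ω·C) = 0 - j3.673e+04 Ω
Step 3 — Series combination: Z_total = R + L + C = 209 - j3.672e+04 Ω = 3.672e+04∠-89.7° Ω.

Z = 209 - j3.672e+04 Ω = 3.672e+04∠-89.7° Ω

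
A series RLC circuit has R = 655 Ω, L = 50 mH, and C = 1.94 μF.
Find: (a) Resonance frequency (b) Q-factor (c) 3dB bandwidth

Step 1 — Resonance: ω₀ = 1/√(LC) = 1/√(0.05·1.94e-06) = 3211 rad/s.
Step 2 — f₀ = ω₀/(2π) = 511 Hz.
Step 3 — Series Q: Q = ω₀L/R = 3211·0.05/655 = 0.2451.
Step 4 — Bandwidth: Δω = ω₀/Q = 1.31e+04 rad/s; BW = Δω/(2π) = 2085 Hz.

(a) f₀ = 511 Hz  (b) Q = 0.2451  (c) BW = 2085 Hz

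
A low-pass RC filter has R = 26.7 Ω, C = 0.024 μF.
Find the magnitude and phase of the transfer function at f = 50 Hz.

Step 1 — Angular frequency: ω = 2π·50 = 314.2 rad/s.
Step 2 — Transfer function: H(jω) = 1/(1 + jωRC).
Step 3 — Denominator: 1 + jωRC = 1 + j·314.2·26.7·2.4e-08 = 1 + j0.0002013.
Step 4 — H = 1 - j0.0002013.
Step 5 — Magnitude: |H| = 1 (-0.0 dB); phase: φ = -0.0°.

|H| = 1 (-0.0 dB), φ = -0.0°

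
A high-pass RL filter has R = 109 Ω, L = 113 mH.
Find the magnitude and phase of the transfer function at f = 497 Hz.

Step 1 — Angular frequency: ω = 2π·497 = 3123 rad/s.
Step 2 — Transfer function: H(jω) = jωL/(R + jωL).
Step 3 — Numerator jωL = j·352.9; denominator R + jωL = 109 + j352.9.
Step 4 — H = 0.9129 + j0.282.
Step 5 — Magnitude: |H| = 0.9555 (-0.4 dB); phase: φ = 17.2°.

|H| = 0.9555 (-0.4 dB), φ = 17.2°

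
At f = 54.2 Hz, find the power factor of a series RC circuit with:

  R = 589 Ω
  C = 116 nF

Step 1 — Angular frequency: ω = 2π·f = 2π·54.2 = 340.5 rad/s.
Step 2 — Component impedances:
  R: Z = R = 589 Ω
  C: Z = 1/(jωC) = -j/(ω·C) = 0 - j2.531e+04 Ω
Step 3 — Series combination: Z_total = R + C = 589 - j2.531e+04 Ω = 2.532e+04∠-88.7° Ω.
Step 4 — Power factor: PF = cos(φ) = Re(Z)/|Z| = 589/2.532e+04 = 0.02326.
Step 5 — Type: Im(Z) = -2.531e+04 ⇒ leading (phase φ = -88.7°).

PF = 0.02326 (leading, φ = -88.7°)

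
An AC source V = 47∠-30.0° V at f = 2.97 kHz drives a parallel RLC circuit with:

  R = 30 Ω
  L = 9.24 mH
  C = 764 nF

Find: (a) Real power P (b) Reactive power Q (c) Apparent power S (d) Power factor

Step 1 — Angular frequency: ω = 2π·f = 2π·2970 = 1.866e+04 rad/s.
Step 2 — Component impedances:
  R: Z = R = 30 Ω
  L: Z = jωL = j·1.866e+04·0.00924 = 0 + j172.4 Ω
  C: Z = 1/(jωC) = -j/(ω·C) = 0 - j70.14 Ω
Step 3 — Parallel combination: 1/Z_total = 1/R + 1/L + 1/C; Z_total = 28.19 - j7.151 Ω = 29.08∠-14.2° Ω.
Step 4 — Source phasor: V = 47∠-30.0° V = 40.7 - j23.5 V.
Step 5 — Current: I = V / Z = 1.556 - j0.4391 A = 1.616∠-15.8° A.
Step 6 — Complex power: S = V·I* = 73.63 - j18.68 VA.
Step 7 — Real power: P = Re(S) = 73.63 W.
Step 8 — Reactive power: Q = Im(S) = -18.68 VAR.
Step 9 — Apparent power: |S| = 75.97 VA.
Step 10 — Power factor: PF = P/|S| = 0.9693 (leading).

(a) P = 73.63 W  (b) Q = -18.68 VAR  (c) S = 75.97 VA  (d) PF = 0.9693 (leading)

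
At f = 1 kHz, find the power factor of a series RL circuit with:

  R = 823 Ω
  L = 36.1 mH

Step 1 — Angular frequency: ω = 2π·f = 2π·1000 = 6283 rad/s.
Step 2 — Component impedances:
  R: Z = R = 823 Ω
  L: Z = jωL = j·6283·0.0361 = 0 + j226.8 Ω
Step 3 — Series combination: Z_total = R + L = 823 + j226.8 Ω = 853.7∠15.4° Ω.
Step 4 — Power factor: PF = cos(φ) = Re(Z)/|Z| = 823/853.68 = 0.9641.
Step 5 — Type: Im(Z) = 226.8 ⇒ lagging (phase φ = 15.4°).

PF = 0.9641 (lagging, φ = 15.4°)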